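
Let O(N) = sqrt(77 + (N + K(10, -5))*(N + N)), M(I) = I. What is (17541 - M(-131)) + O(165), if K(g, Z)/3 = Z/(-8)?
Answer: 17672 + 11*sqrt(1823)/2 ≈ 17907.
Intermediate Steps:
K(g, Z) = -3*Z/8 (K(g, Z) = 3*(Z/(-8)) = 3*(Z*(-1/8)) = 3*(-Z/8) = -3*Z/8)
O(N) = sqrt(77 + 2*N*(15/8 + N)) (O(N) = sqrt(77 + (N - 3/8*(-5))*(N + N)) = sqrt(77 + (N + 15/8)*(2*N)) = sqrt(77 + (15/8 + N)*(2*N)) = sqrt(77 + 2*N*(15/8 + N)))
(17541 - M(-131)) + O(165) = (17541 - 1*(-131)) + sqrt(308 + 8*165**2 + 15*165)/2 = (17541 + 131) + sqrt(308 + 8*27225 + 2475)/2 = 17672 + sqrt(308 + 217800 + 2475)/2 = 17672 + sqrt(220583)/2 = 17672 + (11*sqrt(1823))/2 = 17672 + 11*sqrt(1823)/2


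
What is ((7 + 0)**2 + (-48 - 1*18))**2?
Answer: 289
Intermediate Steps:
((7 + 0)**2 + (-48 - 1*18))**2 = (7**2 + (-48 - 18))**2 = (49 - 66)**2 = (-17)**2 = 289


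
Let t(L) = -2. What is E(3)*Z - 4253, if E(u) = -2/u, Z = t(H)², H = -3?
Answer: -12767/3 ≈ -4255.7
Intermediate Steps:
Z = 4 (Z = (-2)² = 4)
E(3)*Z - 4253 = -2/3*4 - 4253 = -2*⅓*4 - 4253 = -⅔*4 - 4253 = -8/3 - 4253 = -12767/3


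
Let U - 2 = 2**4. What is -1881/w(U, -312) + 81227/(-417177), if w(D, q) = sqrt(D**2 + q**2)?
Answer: -81227/417177 - 627*sqrt(2713)/5426 ≈ -6.2135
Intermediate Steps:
U = 18 (U = 2 + 2**4 = 2 + 16 = 18)
-1881/w(U, -312) + 81227/(-417177) = -1881/sqrt(18**2 + (-312)**2) + 81227/(-417177) = -1881/sqrt(324 + 97344) + 81227*(-1/417177) = -1881*sqrt(2713)/16278 - 81227/417177 = -627*sqrt(2713)/5426 - 81227/417177 = -81227/417177 - 627*sqrt(2713)/5426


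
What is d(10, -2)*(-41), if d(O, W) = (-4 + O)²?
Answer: -1476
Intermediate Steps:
d(10, -2)*(-41) = (-4 + 10)²*(-41) = 6²*(-41) = 36*(-41) = -1476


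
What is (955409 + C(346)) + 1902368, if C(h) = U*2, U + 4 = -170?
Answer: 2857429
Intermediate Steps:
U = -174 (U = -4 - 170 = -174)
C(h) = -348 (C(h) = -174*2 = -348)
(955409 + C(346)) + 1902368 = (955409 - 348) + 1902368 = 955061 + 1902368 = 2857429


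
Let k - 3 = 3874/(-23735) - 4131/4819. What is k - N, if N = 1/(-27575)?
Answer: 1248722579853/630799991975 ≈ 1.9796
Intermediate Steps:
N = -1/27575 ≈ -3.6265e-5
k = 226418804/114378965 (k = 3 + (3874/(-23735) - 4131/4819) = 3 + (3874*(-1/23735) - 4131*1/4819) = 3 + (-3874/23735 - 4131/4819) = 3 - 116718091/114378965 = 226418804/114378965 ≈ 1.9795)
k - N = 226418804/114378965 - 1*(-1/27575) = 226418804/114378965 + 1/27575 = 1248722579853/630799991975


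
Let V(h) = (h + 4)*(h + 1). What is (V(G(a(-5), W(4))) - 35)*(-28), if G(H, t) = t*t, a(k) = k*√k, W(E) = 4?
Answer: -8540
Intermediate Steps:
a(k) = k^(3/2)
G(H, t) = t²
V(h) = (1 + h)*(4 + h) (V(h) = (4 + h)*(1 + h) = (1 + h)*(4 + h))
(V(G(a(-5), W(4))) - 35)*(-28) = ((4 + (4²)² + 5*4²) - 35)*(-28) = ((4 + 16² + 5*16) - 35)*(-28) = ((4 + 256 + 80) - 35)*(-28) = (340 - 35)*(-28) = 305*(-28) = -8540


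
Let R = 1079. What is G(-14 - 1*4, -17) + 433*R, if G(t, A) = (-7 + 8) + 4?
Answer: 467212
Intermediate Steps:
G(t, A) = 5 (G(t, A) = 1 + 4 = 5)
G(-14 - 1*4, -17) + 433*R = 5 + 433*1079 = 5 + 467207 = 467212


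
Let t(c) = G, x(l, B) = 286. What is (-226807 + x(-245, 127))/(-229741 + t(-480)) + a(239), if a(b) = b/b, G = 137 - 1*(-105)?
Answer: 456020/229499 ≈ 1.9870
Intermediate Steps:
G = 242 (G = 137 + 105 = 242)
a(b) = 1
t(c) = 242
(-226807 + x(-245, 127))/(-229741 + t(-480)) + a(239) = (-226807 + 286)/(-229741 + 242) + 1 = -226521/(-229499) + 1 = -226521*(-1/229499) + 1 = 226521/229499 + 1 = 456020/229499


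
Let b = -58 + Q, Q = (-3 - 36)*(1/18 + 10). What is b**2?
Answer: 7295401/36 ≈ 2.0265e+5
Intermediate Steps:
Q = -2353/6 (Q = -39*(1/18 + 10) = -39*181/18 = -2353/6 ≈ -392.17)
b = -2701/6 (b = -58 - 2353/6 = -2701/6 ≈ -450.17)
b**2 = (-2701/6)**2 = 7295401/36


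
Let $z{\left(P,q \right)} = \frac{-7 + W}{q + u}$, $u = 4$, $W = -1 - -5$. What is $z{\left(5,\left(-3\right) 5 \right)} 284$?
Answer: $\frac{852}{11} \approx 77.455$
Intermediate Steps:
$W = 4$ ($W = -1 + 5 = 4$)
$z{\left(P,q \right)} = - \frac{3}{4 + q}$ ($z{\left(P,q \right)} = \frac{-7 + 4}{q + 4} = - \frac{3}{4 + q}$)
$z{\left(5,\left(-3\right) 5 \right)} 284 = - \frac{3}{4 - 15} \cdot 284 = - \frac{3}{-11} \cdot 284 = \left(-3\right) \left(- \frac{1}{11}\right) 284 = \frac{3}{11} \cdot 284 = \frac{852}{11}$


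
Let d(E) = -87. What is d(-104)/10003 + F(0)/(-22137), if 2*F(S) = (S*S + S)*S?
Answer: -87/10003 ≈ -0.0086974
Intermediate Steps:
F(S) = S*(S + S²)/2 (F(S) = ((S*S + S)*S)/2 = ((S² + S)*S)/2 = ((S + S²)*S)/2 = (S*(S + S²))/2 = S*(S + S²)/2)
d(-104)/10003 + F(0)/(-22137) = -87/10003 + ((½)*0²*(1 + 0))/(-22137) = -87*1/10003 + ((½)*0*1)*(-1/22137) = -87/10003 + 0*(-1/22137) = -87/10003 + 0 = -87/10003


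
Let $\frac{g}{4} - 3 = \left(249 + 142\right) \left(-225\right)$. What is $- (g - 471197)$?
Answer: $823085$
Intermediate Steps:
$g = -351888$ ($g = 12 + 4 \left(249 + 142\right) \left(-225\right) = 12 + 4 \cdot 391 \left(-225\right) = 12 + 4 \left(-87975\right) = 12 - 351900 = -351888$)
$- (g - 471197) = - (-351888 - 471197) = \left(-1\right) \left(-823085\right) = 823085$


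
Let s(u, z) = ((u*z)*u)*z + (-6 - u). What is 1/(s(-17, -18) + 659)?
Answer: 1/94306 ≈ 1.0604e-5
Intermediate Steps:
s(u, z) = -6 - u + u²*z² (s(u, z) = (z*u²)*z + (-6 - u) = u²*z² + (-6 - u) = -6 - u + u²*z²)
1/(s(-17, -18) + 659) = 1/((-6 - 1*(-17) + (-17)²*(-18)²) + 659) = 1/((-6 + 17 + 289*324) + 659) = 1/((-6 + 17 + 93636) + 659) = 1/(93647 + 659) = 1/94306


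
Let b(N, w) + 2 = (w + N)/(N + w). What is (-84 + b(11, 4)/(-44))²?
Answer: 13653025/1936 ≈ 7052.2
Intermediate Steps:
b(N, w) = -1 (b(N, w) = -2 + (w + N)/(N + w) = -2 + (N + w)/(N + w) = -2 + 1 = -1)
(-84 + b(11, 4)/(-44))² = (-84 - 1/(-44))² = (-84 - 1*(-1/44))² = (-84 + 1/44)² = (-3695/44)² = 13653025/1936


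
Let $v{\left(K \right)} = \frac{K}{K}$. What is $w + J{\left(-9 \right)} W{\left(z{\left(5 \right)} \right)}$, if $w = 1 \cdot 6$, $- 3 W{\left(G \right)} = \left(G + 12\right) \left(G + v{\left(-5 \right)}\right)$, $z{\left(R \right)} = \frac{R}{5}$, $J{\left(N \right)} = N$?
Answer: $84$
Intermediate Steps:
$v{\left(K \right)} = 1$
$z{\left(R \right)} = \frac{R}{5}$ ($z{\left(R \right)} = R \frac{1}{5} = \frac{R}{5}$)
$W{\left(G \right)} = - \frac{\left(1 + G\right) \left(12 + G\right)}{3}$ ($W{\left(G \right)} = - \frac{\left(G + 12\right) \left(G + 1\right)}{3} = - \frac{\left(12 + G\right) \left(1 + G\right)}{3} = - \frac{\left(1 + G\right) \left(12 + G\right)}{3}$)
$w = 6$
$w + J{\left(-9 \right)} W{\left(z{\left(5 \right)} \right)} = 6 - 9 \left(-4 - \frac{13 \cdot \frac{1}{5} \cdot 5}{3} - \frac{\left(\frac{1}{5} \cdot 5\right)^{2}}{3}\right) = 6 - 9 \left(-4 - \frac{13}{3} - \frac{1^{2}}{3}\right) = 6 - 9 \left(-4 - \frac{13}{3} - \frac{1}{3}\right) = 6 - -78 = 6 + 78 = 84$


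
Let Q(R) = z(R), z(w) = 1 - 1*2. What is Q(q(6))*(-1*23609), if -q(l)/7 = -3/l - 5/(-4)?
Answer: 23609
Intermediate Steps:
q(l) = -35/4 + 21/l (q(l) = -7*(-3/l - 5/(-4)) = -7*(-3/l - 5*(-¼)) = -7*(-3/l + 5/4) = -7*(5/4 - 3/l) = -35/4 + 21/l)
z(w) = -1 (z(w) = 1 - 2 = -1)
Q(R) = -1
Q(q(6))*(-1*23609) = -(-1)*23609 = -1*(-23609) = 23609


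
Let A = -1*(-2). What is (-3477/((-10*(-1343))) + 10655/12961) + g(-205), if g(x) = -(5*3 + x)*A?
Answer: 66243198653/174066230 ≈ 380.56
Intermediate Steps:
A = 2
g(x) = -30 - 2*x (g(x) = -(5*3 + x)*2 = -(15 + x)*2 = -(30 + 2*x) = -30 - 2*x)
(-3477/((-10*(-1343))) + 10655/12961) + g(-205) = (-3477/((-10*(-1343))) + 10655/12961) + (-30 - 2*(-205)) = (-3477/13430 + 10655*(1/12961)) + (-30 + 410) = (-3477*1/13430 + 10655/12961) + 380 = (-3477/13430 + 10655/12961) + 380 = 98031253/174066230 + 380 = 66243198653/174066230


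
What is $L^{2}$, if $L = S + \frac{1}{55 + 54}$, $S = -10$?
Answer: $\frac{1185921}{11881} \approx 99.817$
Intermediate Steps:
$L = - \frac{1089}{109}$ ($L = -10 + \frac{1}{55 + 54} = -10 + \frac{1}{109} = - \frac{1089}{109} \approx -9.9908$)
$L^{2} = \left(- \frac{1089}{109}\right)^{2} = \frac{1185921}{11881}$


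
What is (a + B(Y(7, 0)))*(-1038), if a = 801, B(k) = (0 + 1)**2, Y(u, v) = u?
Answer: -832476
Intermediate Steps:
B(k) = 1 (B(k) = 1**2 = 1)
(a + B(Y(7, 0)))*(-1038) = (801 + 1)*(-1038) = 802*(-1038) = -832476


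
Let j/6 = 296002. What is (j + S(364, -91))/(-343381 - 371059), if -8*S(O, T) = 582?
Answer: -7103757/2857760 ≈ -2.4858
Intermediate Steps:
S(O, T) = -291/4 (S(O, T) = -⅛*582 = -291/4)
j = 1776012 (j = 6*296002 = 1776012)
(j + S(364, -91))/(-343381 - 371059) = (1776012 - 291/4)/(-343381 - 371059) = (7103757/4)/(-714440) = (7103757/4)*(-1/714440) = -7103757/2857760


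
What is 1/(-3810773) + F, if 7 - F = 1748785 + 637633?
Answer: -9094070605704/3810773 ≈ -2.3864e+6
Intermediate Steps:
F = -2386411 (F = 7 - (1748785 + 637633) = 7 - 1*2386418 = 7 - 2386418 = -2386411)
1/(-3810773) + F = 1/(-3810773) - 2386411 = -1/3810773 - 2386411 = -9094070605704/3810773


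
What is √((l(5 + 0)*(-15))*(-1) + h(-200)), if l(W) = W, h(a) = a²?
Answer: 5*√1603 ≈ 200.19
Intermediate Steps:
√((l(5 + 0)*(-15))*(-1) + h(-200)) = √(((5 + 0)*(-15))*(-1) + (-200)²) = √((5*(-15))*(-1) + 40000) = √(-75*(-1) + 40000) = √(75 + 40000) = √40075 = 5*√1603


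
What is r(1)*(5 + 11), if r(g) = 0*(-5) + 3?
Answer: 48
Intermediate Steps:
r(g) = 3 (r(g) = 0 + 3 = 3)
r(1)*(5 + 11) = 3*(5 + 11) = 3*16 = 48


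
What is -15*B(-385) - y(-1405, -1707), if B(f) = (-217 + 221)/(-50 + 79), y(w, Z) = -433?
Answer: 12497/29 ≈ 430.93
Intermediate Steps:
B(f) = 4/29
-15*B(-385) - y(-1405, -1707) = -15*4/29 - 1*(-433) = -60/29 + 433 = 12497/29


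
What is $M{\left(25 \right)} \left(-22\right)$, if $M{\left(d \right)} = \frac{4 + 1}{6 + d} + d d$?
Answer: $- \frac{426360}{31} \approx -13754.0$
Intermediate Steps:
$M{\left(d \right)} = d^{2} + \frac{5}{6 + d}$ ($M{\left(d \right)} = \frac{5}{6 + d} + d^{2} = d^{2} + \frac{5}{6 + d}$)
$M{\left(25 \right)} \left(-22\right) = \frac{5 + 25^{3} + 6 \cdot 25^{2}}{6 + 25} \left(-22\right) = \frac{5 + 15625 + 6 \cdot 625}{31} \left(-22\right) = \frac{5 + 15625 + 3750}{31} \left(-22\right) = \frac{1}{31} \cdot 19380 \left(-22\right) = \frac{19380}{31} \left(-22\right) = - \frac{426360}{31}$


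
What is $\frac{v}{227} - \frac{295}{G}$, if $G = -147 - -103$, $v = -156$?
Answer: $\frac{60101}{9988} \approx 6.0173$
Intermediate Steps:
$G = -44$ ($G = -147 + 103 = -44$)
$\frac{v}{227} - \frac{295}{G} = - \frac{156}{227} - \frac{295}{-44} = \left(-156\right) \frac{1}{227} - - \frac{295}{44} = - \frac{156}{227} + \frac{295}{44} = \frac{60101}{9988}$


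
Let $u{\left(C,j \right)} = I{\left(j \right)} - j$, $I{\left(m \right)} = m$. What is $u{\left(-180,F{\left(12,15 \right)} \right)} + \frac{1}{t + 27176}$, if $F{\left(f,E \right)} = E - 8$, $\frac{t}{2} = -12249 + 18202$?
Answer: $\frac{1}{39082} \approx 2.5587 \cdot 10^{-5}$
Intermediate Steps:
$t = 11906$ ($t = 2 \left(-12249 + 18202\right) = 2 \cdot 5953 = 11906$)
$F{\left(f,E \right)} = -8 + E$ ($F{\left(f,E \right)} = E - 8 = -8 + E$)
$u{\left(C,j \right)} = 0$ ($u{\left(C,j \right)} = j - j = 0$)
$u{\left(-180,F{\left(12,15 \right)} \right)} + \frac{1}{t + 27176} = 0 + \frac{1}{11906 + 27176} = 0 + \frac{1}{39082} = \frac{1}{39082}$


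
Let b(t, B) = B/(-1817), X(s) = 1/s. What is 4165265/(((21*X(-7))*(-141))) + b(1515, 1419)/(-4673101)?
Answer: 35367367235402242/3591703370691 ≈ 9847.0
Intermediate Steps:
b(t, B) = -B/1817 (b(t, B) = B*(-1/1817) = -B/1817)
4165265/(((21*X(-7))*(-141))) + b(1515, 1419)/(-4673101) = 4165265/(((21/(-7))*(-141))) - 1/1817*1419/(-4673101) = 4165265/(((21*(-⅐))*(-141))) - 1419/1817*(-1/4673101) = 4165265/((-3*(-141))) + 1419/8491024517 = 4165265/423 + 1419/8491024517 = 35367367235402242/3591703370691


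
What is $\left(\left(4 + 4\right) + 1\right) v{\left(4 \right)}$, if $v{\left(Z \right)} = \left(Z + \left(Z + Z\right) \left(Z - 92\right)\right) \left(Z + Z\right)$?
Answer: $-50400$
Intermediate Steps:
$v{\left(Z \right)} = 2 Z \left(Z + 2 Z \left(-92 + Z\right)\right)$ ($v{\left(Z \right)} = \left(Z + 2 Z \left(-92 + Z\right)\right) 2 Z = 2 Z \left(Z + 2 Z \left(-92 + Z\right)\right)$)
$\left(\left(4 + 4\right) + 1\right) v{\left(4 \right)} = \left(\left(4 + 4\right) + 1\right) 4^{2} \left(-366 + 4 \cdot 4\right) = \left(8 + 1\right) 16 \left(-366 + 16\right) = 9 \cdot 16 \left(-350\right) = 9 \left(-5600\right) = -50400$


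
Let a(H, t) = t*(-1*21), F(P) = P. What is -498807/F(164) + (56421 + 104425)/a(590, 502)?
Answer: -377485867/123492 ≈ -3056.8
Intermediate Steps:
a(H, t) = -21*t (a(H, t) = t*(-21) = -21*t)
-498807/F(164) + (56421 + 104425)/a(590, 502) = -498807/164 + (56421 + 104425)/((-21*502)) = -498807*1/164 + 160846/(-10542) = -498807/164 + 160846*(-1/10542) = -498807/164 - 11489/753 = -377485867/123492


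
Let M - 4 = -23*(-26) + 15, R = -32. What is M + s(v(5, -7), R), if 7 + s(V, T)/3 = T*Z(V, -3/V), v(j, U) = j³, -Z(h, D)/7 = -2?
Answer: -748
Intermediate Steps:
Z(h, D) = 14 (Z(h, D) = -7*(-2) = 14)
M = 617 (M = 4 + (-23*(-26) + 15) = 4 + (598 + 15) = 4 + 613 = 617)
s(V, T) = -21 + 42*T (s(V, T) = -21 + 3*(T*14) = -21 + 3*(14*T) = -21 + 42*T)
M + s(v(5, -7), R) = 617 + (-21 + 42*(-32)) = 617 + (-21 - 1344) = 617 - 1365 = -748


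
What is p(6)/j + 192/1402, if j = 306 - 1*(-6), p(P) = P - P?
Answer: 96/701 ≈ 0.13695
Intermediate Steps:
p(P) = 0
j = 312 (j = 306 + 6 = 312)
p(6)/j + 192/1402 = 0/312 + 192/1402 = 0*(1/312) + 192*(1/1402) = 0 + 96/701 = 96/701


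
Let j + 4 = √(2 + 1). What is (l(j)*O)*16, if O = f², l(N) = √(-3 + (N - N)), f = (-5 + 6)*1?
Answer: 16*I*√3 ≈ 27.713*I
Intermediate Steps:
f = 1 (f = 1*1 = 1)
j = -4 + √3 (j = -4 + √(2 + 1) = -4 + √3 ≈ -2.2679)
l(N) = I*√3 (l(N) = √(-3 + 0) = √(-3) = I*√3)
O = 1 (O = 1² = 1)
(l(j)*O)*16 = ((I*√3)*1)*16 = (I*√3)*16 = 16*I*√3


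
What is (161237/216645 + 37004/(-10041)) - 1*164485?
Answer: -39757328329632/241703605 ≈ -1.6449e+5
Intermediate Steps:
(161237/216645 + 37004/(-10041)) - 1*164485 = (161237*(1/216645) + 37004*(-1/10041)) - 164485 = (161237/216645 - 37004/10041) - 164485 = -710861207/241703605 - 164485 = -39757328329632/241703605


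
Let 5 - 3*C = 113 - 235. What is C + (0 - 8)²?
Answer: 319/3 ≈ 106.33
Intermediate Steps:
C = 127/3 (C = 5/3 - (113 - 235)/3 = 5/3 - ⅓*(-122) = 5/3 + 122/3 = 127/3 ≈ 42.333)
C + (0 - 8)² = 127/3 + (0 - 8)² = 127/3 + (-8)² = 127/3 + 64 = 319/3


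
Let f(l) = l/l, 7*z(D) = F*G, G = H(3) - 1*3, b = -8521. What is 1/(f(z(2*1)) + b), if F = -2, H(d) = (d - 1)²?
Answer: -1/8520 ≈ -0.00011737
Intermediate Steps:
H(d) = (-1 + d)²
G = 1 (G = (-1 + 3)² - 1*3 = 2² - 3 = 4 - 3 = 1)
z(D) = -2/7 (z(D) = (-2*1)/7 = (⅐)*(-2) = -2/7)
f(l) = 1
1/(f(z(2*1)) + b) = 1/(1 - 8521) = 1/(-8520) = -1/8520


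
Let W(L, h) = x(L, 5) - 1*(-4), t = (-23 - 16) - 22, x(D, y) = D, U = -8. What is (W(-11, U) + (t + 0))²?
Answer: 4624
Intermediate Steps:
t = -61 (t = -39 - 22 = -61)
W(L, h) = 4 + L (W(L, h) = L - 1*(-4) = L + 4 = 4 + L)
(W(-11, U) + (t + 0))² = ((4 - 11) + (-61 + 0))² = (-7 - 61)² = (-68)² = 4624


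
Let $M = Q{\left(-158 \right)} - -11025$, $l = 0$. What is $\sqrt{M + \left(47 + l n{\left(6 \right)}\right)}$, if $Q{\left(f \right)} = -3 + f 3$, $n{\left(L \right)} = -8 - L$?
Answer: $\sqrt{10595} \approx 102.93$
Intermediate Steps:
$Q{\left(f \right)} = -3 + 3 f$
$M = 10548$ ($M = \left(-3 + 3 \left(-158\right)\right) - -11025 = \left(-3 - 474\right) + 11025 = -477 + 11025 = 10548$)
$\sqrt{M + \left(47 + l n{\left(6 \right)}\right)} = \sqrt{10548 + \left(47 + 0 \left(-8 - 6\right)\right)} = \sqrt{10548 + \left(47 + 0 \left(-14\right)\right)} = \sqrt{10548 + \left(47 + 0\right)} = \sqrt{10548 + 47} = \sqrt{10595}$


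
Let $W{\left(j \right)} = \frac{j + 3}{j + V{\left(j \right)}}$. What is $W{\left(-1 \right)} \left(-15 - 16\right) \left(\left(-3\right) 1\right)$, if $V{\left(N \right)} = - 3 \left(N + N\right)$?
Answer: $\frac{186}{5} \approx 37.2$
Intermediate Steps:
$V{\left(N \right)} = - 6 N$ ($V{\left(N \right)} = - 3 \cdot 2 N = - 6 N$)
$W{\left(j \right)} = - \frac{3 + j}{5 j}$ ($W{\left(j \right)} = \frac{j + 3}{j - 6 j} = \frac{3 + j}{\left(-5\right) j} = \left(3 + j\right) \left(- \frac{1}{5 j}\right) = - \frac{3 + j}{5 j}$)
$W{\left(-1 \right)} \left(-15 - 16\right) \left(\left(-3\right) 1\right) = \frac{-3 - -1}{5 \left(-1\right)} \left(-15 - 16\right) \left(\left(-3\right) 1\right) = \frac{1}{5} \left(-1\right) \left(-3 + 1\right) \left(-31\right) \left(-3\right) = \frac{1}{5} \left(-1\right) \left(-2\right) \left(-31\right) \left(-3\right) = \frac{2}{5} \left(-31\right) \left(-3\right) = \left(- \frac{62}{5}\right) \left(-3\right) = \frac{186}{5}$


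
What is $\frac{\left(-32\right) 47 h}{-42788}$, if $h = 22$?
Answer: $\frac{8272}{10697} \approx 0.7733$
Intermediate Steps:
$\frac{\left(-32\right) 47 h}{-42788} = \frac{\left(-32\right) 47 \cdot 22}{-42788} = \left(-1504\right) 22 \left(- \frac{1}{42788}\right) = \left(-33088\right) \left(- \frac{1}{42788}\right) = \frac{8272}{10697}$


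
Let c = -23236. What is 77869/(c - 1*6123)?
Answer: -7079/2669 ≈ -2.6523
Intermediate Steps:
77869/(c - 1*6123) = 77869/(-23236 - 1*6123) = 77869/(-23236 - 6123) = 77869/(-29359) = 77869*(-1/29359) = -7079/2669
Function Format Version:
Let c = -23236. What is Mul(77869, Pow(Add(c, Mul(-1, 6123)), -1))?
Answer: Rational(-7079, 2669) ≈ -2.6523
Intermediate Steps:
Mul(77869, Pow(Add(c, Mul(-1, 6123)), -1)) = Mul(77869, Pow(Add(-23236, Mul(-1, 6123)), -1)) = Mul(77869, Pow(Add(-23236, -6123), -1)) = Mul(77869, Pow(-29359, -1)) = Mul(77869, Rational(-1, 29359)) = Rational(-7079, 2669)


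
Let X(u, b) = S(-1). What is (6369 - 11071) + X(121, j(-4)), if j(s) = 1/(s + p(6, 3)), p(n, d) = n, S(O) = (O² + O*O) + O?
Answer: -4701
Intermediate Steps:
S(O) = O + 2*O² (S(O) = (O² + O²) + O = 2*O² + O = O + 2*O²)
j(s) = 1/(6 + s) (j(s) = 1/(s + 6) = 1/(6 + s))
X(u, b) = 1 (X(u, b) = -(1 + 2*(-1)) = -(1 - 2) = -1*(-1) = 1)
(6369 - 11071) + X(121, j(-4)) = (6369 - 11071) + 1 = -4702 + 1 = -4701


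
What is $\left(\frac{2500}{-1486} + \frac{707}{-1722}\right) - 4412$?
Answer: $- \frac{806799079}{182778} \approx -4414.1$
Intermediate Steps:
$\left(\frac{2500}{-1486} + \frac{707}{-1722}\right) - 4412 = \left(2500 \left(- \frac{1}{1486}\right) + 707 \left(- \frac{1}{1722}\right)\right) - 4412 = \left(- \frac{1250}{743} - \frac{101}{246}\right) - 4412 = - \frac{382543}{182778} - 4412 = - \frac{806799079}{182778}$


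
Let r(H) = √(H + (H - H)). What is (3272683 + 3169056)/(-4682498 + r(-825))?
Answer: -30163429984022/21925787520829 - 32208695*I*√33/21925787520829 ≈ -1.3757 - 8.4387e-6*I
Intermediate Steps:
r(H) = √H (r(H) = √(H + 0) = √H)
(3272683 + 3169056)/(-4682498 + r(-825)) = (3272683 + 3169056)/(-4682498 + √(-825)) = 6441739/(-4682498 + 5*I*√33)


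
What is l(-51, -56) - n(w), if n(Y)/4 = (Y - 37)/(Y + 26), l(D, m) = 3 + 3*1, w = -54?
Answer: -7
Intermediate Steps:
l(D, m) = 6 (l(D, m) = 3 + 3 = 6)
n(Y) = 4*(-37 + Y)/(26 + Y) (n(Y) = 4*((Y - 37)/(Y + 26)) = 4*((-37 + Y)/(26 + Y)) = 4*(-37 + Y)/(26 + Y))
l(-51, -56) - n(w) = 6 - 4*(-37 - 54)/(26 - 54) = 6 - 4*(-91)/(-28) = 6 - 4*(-1)*(-91)/28 = 6 - 1*13 = 6 - 13 = -7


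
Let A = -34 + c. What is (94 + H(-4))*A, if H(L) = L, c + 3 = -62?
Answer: -8910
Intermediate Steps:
c = -65 (c = -3 - 62 = -65)
A = -99 (A = -34 - 65 = -99)
(94 + H(-4))*A = (94 - 4)*(-99) = 90*(-99) = -8910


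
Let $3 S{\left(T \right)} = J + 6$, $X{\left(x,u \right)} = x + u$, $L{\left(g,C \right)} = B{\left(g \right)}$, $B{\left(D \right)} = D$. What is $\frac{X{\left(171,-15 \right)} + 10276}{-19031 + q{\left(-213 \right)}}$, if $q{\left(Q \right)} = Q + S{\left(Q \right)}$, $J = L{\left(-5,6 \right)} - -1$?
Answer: $- \frac{15648}{28865} \approx -0.54211$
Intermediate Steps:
$L{\left(g,C \right)} = g$
$J = -4$ ($J = -5 - -1 = -5 + 1 = -4$)
$X{\left(x,u \right)} = u + x$
$S{\left(T \right)} = \frac{2}{3}$ ($S{\left(T \right)} = \frac{-4 + 6}{3} = \frac{1}{3} \cdot 2 = \frac{2}{3}$)
$q{\left(Q \right)} = \frac{2}{3} + Q$ ($q{\left(Q \right)} = Q + \frac{2}{3} = \frac{2}{3} + Q$)
$\frac{X{\left(171,-15 \right)} + 10276}{-19031 + q{\left(-213 \right)}} = \frac{\left(-15 + 171\right) + 10276}{-19031 + \left(\frac{2}{3} - 213\right)} = \frac{156 + 10276}{-19031 - \frac{637}{3}} = \frac{10432}{- \frac{57730}{3}} = 10432 \left(- \frac{3}{57730}\right) = - \frac{15648}{28865}$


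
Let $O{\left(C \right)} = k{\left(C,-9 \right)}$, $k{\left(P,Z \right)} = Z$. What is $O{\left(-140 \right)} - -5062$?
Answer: $5053$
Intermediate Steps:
$O{\left(C \right)} = -9$
$O{\left(-140 \right)} - -5062 = -9 - -5062 = -9 + 5062 = 5053$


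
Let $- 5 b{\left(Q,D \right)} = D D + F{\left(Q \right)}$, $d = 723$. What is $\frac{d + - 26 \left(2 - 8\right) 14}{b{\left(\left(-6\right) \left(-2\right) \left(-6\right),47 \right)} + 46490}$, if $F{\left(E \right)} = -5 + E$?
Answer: $\frac{765}{12122} \approx 0.063108$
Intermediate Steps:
$b{\left(Q,D \right)} = 1 - \frac{Q}{5} - \frac{D^{2}}{5}$ ($b{\left(Q,D \right)} = - \frac{D D + \left(-5 + Q\right)}{5} = - \frac{D^{2} + \left(-5 + Q\right)}{5} = - \frac{-5 + Q + D^{2}}{5} = 1 - \frac{Q}{5} - \frac{D^{2}}{5}$)
$\frac{d + - 26 \left(2 - 8\right) 14}{b{\left(\left(-6\right) \left(-2\right) \left(-6\right),47 \right)} + 46490} = \frac{723 + - 26 \left(2 - 8\right) 14}{\left(1 - \frac{\left(-6\right) \left(-2\right) \left(-6\right)}{5} - \frac{47^{2}}{5}\right) + 46490} = \frac{723 + - 26 \left(2 - 8\right) 14}{\left(1 - \frac{12 \left(-6\right)}{5} - \frac{2209}{5}\right) + 46490} = \frac{723 + \left(-26\right) \left(-6\right) 14}{\left(1 - - \frac{72}{5} - \frac{2209}{5}\right) + 46490} = \frac{723 + 156 \cdot 14}{\left(1 + \frac{72}{5} - \frac{2209}{5}\right) + 46490} = \frac{723 + 2184}{- \frac{2132}{5} + 46490} = \frac{2907}{\frac{230318}{5}} = 2907 \cdot \frac{5}{230318} = \frac{765}{12122}$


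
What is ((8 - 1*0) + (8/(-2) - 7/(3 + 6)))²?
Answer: 841/81 ≈ 10.383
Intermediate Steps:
((8 - 1*0) + (8/(-2) - 7/(3 + 6)))² = ((8 + 0) + (8*(-½) - 7/9))² = (8 + (-4 - 7*⅑))² = (8 + (-4 - 7/9))² = (8 - 43/9)² = (29/9)² = 841/81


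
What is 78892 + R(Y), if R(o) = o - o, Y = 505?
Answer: 78892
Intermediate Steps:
R(o) = 0
78892 + R(Y) = 78892 + 0 = 78892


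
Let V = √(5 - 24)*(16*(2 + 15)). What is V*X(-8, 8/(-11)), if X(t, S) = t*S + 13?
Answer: 56304*I*√19/11 ≈ 22311.0*I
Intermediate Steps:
X(t, S) = 13 + S*t (X(t, S) = S*t + 13 = 13 + S*t)
V = 272*I*√19 (V = √(-19)*(16*17) = (I*√19)*272 = 272*I*√19 ≈ 1185.6*I)
V*X(-8, 8/(-11)) = (272*I*√19)*(13 + (8/(-11))*(-8)) = (272*I*√19)*(13 + (8*(-1/11))*(-8)) = (272*I*√19)*(13 - 8/11*(-8)) = (272*I*√19)*(13 + 64/11) = (272*I*√19)*(207/11) = 56304*I*√19/11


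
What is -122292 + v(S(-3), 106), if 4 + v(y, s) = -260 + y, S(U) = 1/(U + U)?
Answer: -735337/6 ≈ -1.2256e+5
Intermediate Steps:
S(U) = 1/(2*U)
v(y, s) = -264 + y (v(y, s) = -4 + (-260 + y) = -264 + y)
-122292 + v(S(-3), 106) = -122292 + (-264 + (½)/(-3)) = -122292 + (-264 + (½)*(-⅓)) = -122292 + (-264 - ⅙) = -122292 - 1585/6 = -735337/6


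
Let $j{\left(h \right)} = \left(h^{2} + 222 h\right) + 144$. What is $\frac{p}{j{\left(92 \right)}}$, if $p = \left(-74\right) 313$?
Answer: $- \frac{11581}{14516} \approx -0.79781$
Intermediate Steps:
$j{\left(h \right)} = 144 + h^{2} + 222 h$
$p = -23162$
$\frac{p}{j{\left(92 \right)}} = - \frac{23162}{144 + 92^{2} + 222 \cdot 92} = - \frac{23162}{144 + 8464 + 20424} = - \frac{23162}{29032} = \left(-23162\right) \frac{1}{29032} = - \frac{11581}{14516}$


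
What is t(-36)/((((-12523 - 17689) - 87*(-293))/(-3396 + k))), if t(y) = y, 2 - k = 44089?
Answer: -1709388/4721 ≈ -362.08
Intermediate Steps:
k = -44087 (k = 2 - 1*44089 = 2 - 44089 = -44087)
t(-36)/((((-12523 - 17689) - 87*(-293))/(-3396 + k))) = -36*(-3396 - 44087)/((-12523 - 17689) - 87*(-293)) = -36*(-47483/(-30212 + 25491)) = -36/((-4721*(-1/47483))) = -36/4721/47483 = -36*47483/4721 = -1709388/4721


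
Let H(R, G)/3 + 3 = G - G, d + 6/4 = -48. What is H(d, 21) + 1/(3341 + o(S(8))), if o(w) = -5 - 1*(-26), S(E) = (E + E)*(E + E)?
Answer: -30257/3362 ≈ -8.9997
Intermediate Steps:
d = -99/2 (d = -3/2 - 48 = -99/2 ≈ -49.500)
S(E) = 4*E**2 (S(E) = (2*E)*(2*E) = 4*E**2)
H(R, G) = -9 (H(R, G) = -9 + 3*(G - G) = -9 + 3*0 = -9 + 0 = -9)
o(w) = 21 (o(w) = -5 + 26 = 21)
H(d, 21) + 1/(3341 + o(S(8))) = -9 + 1/(3341 + 21) = -9 + 1/3362 = -30257/3362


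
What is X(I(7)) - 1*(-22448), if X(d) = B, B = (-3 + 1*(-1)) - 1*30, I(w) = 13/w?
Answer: 22414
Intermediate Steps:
B = -34 (B = (-3 - 1) - 30 = -4 - 30 = -34)
X(d) = -34
X(I(7)) - 1*(-22448) = -34 - 1*(-22448) = -34 + 22448 = 22414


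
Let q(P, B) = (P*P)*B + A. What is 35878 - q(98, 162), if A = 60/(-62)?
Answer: -47119040/31 ≈ -1.5200e+6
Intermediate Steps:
A = -30/31 (A = 60*(-1/62) = -30/31 ≈ -0.96774)
q(P, B) = -30/31 + B*P² (q(P, B) = (P*P)*B - 30/31 = P²*B - 30/31 = B*P² - 30/31 = -30/31 + B*P²)
35878 - q(98, 162) = 35878 - (-30/31 + 162*98²) = 35878 - (-30/31 + 162*9604) = 35878 - (-30/31 + 1555848) = 35878 - 1*48231258/31 = 35878 - 48231258/31 = -47119040/31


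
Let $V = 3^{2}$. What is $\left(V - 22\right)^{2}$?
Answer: $169$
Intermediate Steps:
$V = 9$
$\left(V - 22\right)^{2} = \left(9 - 22\right)^{2} = \left(-13\right)^{2} = 169$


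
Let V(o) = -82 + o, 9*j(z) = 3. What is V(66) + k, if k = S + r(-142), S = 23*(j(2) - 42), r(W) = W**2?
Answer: 57569/3 ≈ 19190.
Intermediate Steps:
j(z) = 1/3 (j(z) = (1/9)*3 = 1/3)
S = -2875/3 (S = 23*(1/3 - 42) = 23*(-125/3) = -2875/3 ≈ -958.33)
k = 57617/3 (k = -2875/3 + (-142)**2 = -2875/3 + 20164 = 57617/3 ≈ 19206.)
V(66) + k = (-82 + 66) + 57617/3 = -16 + 57617/3 = 57569/3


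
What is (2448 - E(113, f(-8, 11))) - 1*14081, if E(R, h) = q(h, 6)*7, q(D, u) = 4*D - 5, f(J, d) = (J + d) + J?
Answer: -11458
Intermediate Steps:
f(J, d) = d + 2*J
q(D, u) = -5 + 4*D
E(R, h) = -35 + 28*h (E(R, h) = (-5 + 4*h)*7 = -35 + 28*h)
(2448 - E(113, f(-8, 11))) - 1*14081 = (2448 - (-35 + 28*(11 + 2*(-8)))) - 1*14081 = (2448 - (-35 + 28*(11 - 16))) - 14081 = (2448 - (-35 + 28*(-5))) - 14081 = (2448 - (-35 - 140)) - 14081 = (2448 - 1*(-175)) - 14081 = (2448 + 175) - 14081 = 2623 - 14081 = -11458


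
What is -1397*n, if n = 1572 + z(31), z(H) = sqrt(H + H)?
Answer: -2196084 - 1397*sqrt(62) ≈ -2.2071e+6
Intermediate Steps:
z(H) = sqrt(2)*sqrt(H) (z(H) = sqrt(2*H) = sqrt(2)*sqrt(H))
n = 1572 + sqrt(62) (n = 1572 + sqrt(2)*sqrt(31) = 1572 + sqrt(62) ≈ 1579.9)
-1397*n = -1397*(1572 + sqrt(62)) = -2196084 - 1397*sqrt(62)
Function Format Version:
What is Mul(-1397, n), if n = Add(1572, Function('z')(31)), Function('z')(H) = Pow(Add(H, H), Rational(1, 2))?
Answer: Add(-2196084, Mul(-1397, Pow(62, Rational(1, 2)))) ≈ -2.2071e+6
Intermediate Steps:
Function('z')(H) = Mul(Pow(2, Rational(1, 2)), Pow(H, Rational(1, 2))) (Function('z')(H) = Pow(Mul(2, H), Rational(1, 2)) = Mul(Pow(2, Rational(1, 2)), Pow(H, Rational(1, 2))))
n = Add(1572, Pow(62, Rational(1, 2))) (n = Add(1572, Mul(Pow(2, Rational(1, 2)), Pow(31, Rational(1, 2)))) = Add(1572, Pow(62, Rational(1, 2))) ≈ 1579.9)
Mul(-1397, n) = Mul(-1397, Add(1572, Pow(62, Rational(1, 2)))) = Add(-2196084, Mul(-1397, Pow(62, Rational(1, 2))))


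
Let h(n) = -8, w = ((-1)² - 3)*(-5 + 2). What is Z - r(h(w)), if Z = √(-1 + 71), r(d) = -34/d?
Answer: -17/4 + √70 ≈ 4.1166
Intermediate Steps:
w = 6 (w = (1 - 3)*(-3) = -2*(-3) = 6)
Z = √70 ≈ 8.3666
Z - r(h(w)) = √70 - (-34)/(-8) = √70 - (-34)*(-1)/8 = √70 - 1*17/4 = √70 - 17/4 = -17/4 + √70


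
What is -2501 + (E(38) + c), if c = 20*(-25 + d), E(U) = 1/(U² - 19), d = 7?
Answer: -4076924/1425 ≈ -2861.0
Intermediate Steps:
E(U) = 1/(-19 + U²)
c = -360 (c = 20*(-25 + 7) = 20*(-18) = -360)
-2501 + (E(38) + c) = -2501 + (1/(-19 + 38²) - 360) = -2501 + (1/(-19 + 1444) - 360) = -2501 + (1/1425 - 360) = -2501 - 512999/1425 = -4076924/1425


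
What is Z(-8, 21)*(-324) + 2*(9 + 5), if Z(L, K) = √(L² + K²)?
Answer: 28 - 324*√505 ≈ -7253.0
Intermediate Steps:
Z(L, K) = √(K² + L²)
Z(-8, 21)*(-324) + 2*(9 + 5) = √(21² + (-8)²)*(-324) + 2*(9 + 5) = √(441 + 64)*(-324) + 2*14 = √505*(-324) + 28 = -324*√505 + 28 = 28 - 324*√505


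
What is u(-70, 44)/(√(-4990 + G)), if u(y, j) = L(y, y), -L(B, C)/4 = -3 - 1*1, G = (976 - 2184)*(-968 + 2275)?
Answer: -8*I*√1583846/791923 ≈ -0.012713*I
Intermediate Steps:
G = -1578856 (G = -1208*1307 = -1578856)
L(B, C) = 16 (L(B, C) = -4*(-3 - 1*1) = -4*(-3 - 1) = -4*(-4) = 16)
u(y, j) = 16
u(-70, 44)/(√(-4990 + G)) = 16/(√(-4990 - 1578856)) = 16/(√(-1583846)) = 16/((I*√1583846)) = 16*(-I*√1583846/1583846) = -8*I*√1583846/791923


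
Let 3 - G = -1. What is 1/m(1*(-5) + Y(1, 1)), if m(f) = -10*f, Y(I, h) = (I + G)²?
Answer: -1/200 ≈ -0.0050000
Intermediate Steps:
G = 4 (G = 3 - 1*(-1) = 3 + 1 = 4)
Y(I, h) = (4 + I)² (Y(I, h) = (I + 4)² = (4 + I)²)
1/m(1*(-5) + Y(1, 1)) = 1/(-10*(1*(-5) + (4 + 1)²)) = 1/(-10*(-5 + 5²)) = 1/(-10*(-5 + 25)) = 1/(-10*20) = 1/(-200) = -1/200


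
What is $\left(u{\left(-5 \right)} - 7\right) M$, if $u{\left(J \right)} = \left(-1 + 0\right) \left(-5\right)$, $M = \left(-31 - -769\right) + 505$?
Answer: $-2486$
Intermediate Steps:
$M = 1243$ ($M = \left(-31 + 769\right) + 505 = 738 + 505 = 1243$)
$u{\left(J \right)} = 5$ ($u{\left(J \right)} = \left(-1\right) \left(-5\right) = 5$)
$\left(u{\left(-5 \right)} - 7\right) M = \left(5 - 7\right) 1243 = \left(-2\right) 1243 = -2486$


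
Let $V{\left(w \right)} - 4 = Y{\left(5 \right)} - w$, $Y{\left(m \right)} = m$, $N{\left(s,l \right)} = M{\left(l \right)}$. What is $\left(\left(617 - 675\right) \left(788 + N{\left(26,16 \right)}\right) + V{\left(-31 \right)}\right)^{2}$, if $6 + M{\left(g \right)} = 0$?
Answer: $2053539856$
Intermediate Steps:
$M{\left(g \right)} = -6$ ($M{\left(g \right)} = -6 + 0 = -6$)
$N{\left(s,l \right)} = -6$
$V{\left(w \right)} = 9 - w$ ($V{\left(w \right)} = 4 - \left(-5 + w\right) = 9 - w$)
$\left(\left(617 - 675\right) \left(788 + N{\left(26,16 \right)}\right) + V{\left(-31 \right)}\right)^{2} = \left(\left(617 - 675\right) \left(788 - 6\right) + \left(9 - -31\right)\right)^{2} = \left(\left(-58\right) 782 + \left(9 + 31\right)\right)^{2} = \left(-45356 + 40\right)^{2} = \left(-45316\right)^{2} = 2053539856$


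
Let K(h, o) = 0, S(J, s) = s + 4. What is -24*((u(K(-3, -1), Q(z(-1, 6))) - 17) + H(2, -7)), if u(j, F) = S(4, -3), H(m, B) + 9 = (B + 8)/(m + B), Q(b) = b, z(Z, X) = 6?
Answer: 3024/5 ≈ 604.80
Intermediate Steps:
S(J, s) = 4 + s
H(m, B) = -9 + (8 + B)/(B + m) (H(m, B) = -9 + (B + 8)/(m + B) = -9 + (8 + B)/(B + m))
u(j, F) = 1 (u(j, F) = 4 - 3 = 1)
-24*((u(K(-3, -1), Q(z(-1, 6))) - 17) + H(2, -7)) = -24*((1 - 17) + (8 - 9*2 - 8*(-7))/(-7 + 2)) = -24*(-16 + (8 - 18 + 56)/(-5)) = -24*(-16 - ⅕*46) = -24*(-16 - 46/5) = -24*(-126/5) = 3024/5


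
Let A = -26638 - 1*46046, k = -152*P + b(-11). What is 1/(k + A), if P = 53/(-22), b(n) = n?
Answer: -11/795617 ≈ -1.3826e-5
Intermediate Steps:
P = -53/22 (P = 53*(-1/22) = -53/22 ≈ -2.4091)
k = 3907/11 (k = -152*(-53/22) - 11 = 4028/11 - 11 = 3907/11 ≈ 355.18)
A = -72684 (A = -26638 - 46046 = -72684)
1/(k + A) = 1/(3907/11 - 72684) = 1/(-795617/11) = -11/795617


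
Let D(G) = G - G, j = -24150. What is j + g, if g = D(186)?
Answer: -24150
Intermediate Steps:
D(G) = 0
g = 0
j + g = -24150 + 0 = -24150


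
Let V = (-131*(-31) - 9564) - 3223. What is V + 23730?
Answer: 15004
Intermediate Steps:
V = -8726 (V = (4061 - 9564) - 3223 = -5503 - 3223 = -8726)
V + 23730 = -8726 + 23730 = 15004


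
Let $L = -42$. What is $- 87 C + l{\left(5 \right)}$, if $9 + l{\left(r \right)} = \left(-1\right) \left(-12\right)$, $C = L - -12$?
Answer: $2613$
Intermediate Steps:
$C = -30$ ($C = -42 - -12 = -42 + 12 = -30$)
$l{\left(r \right)} = 3$ ($l{\left(r \right)} = -9 - -12 = -9 + 12 = 3$)
$- 87 C + l{\left(5 \right)} = \left(-87\right) \left(-30\right) + 3 = 2610 + 3 = 2613$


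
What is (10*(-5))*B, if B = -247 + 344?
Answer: -4850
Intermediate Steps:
B = 97
(10*(-5))*B = (10*(-5))*97 = -50*97 = -4850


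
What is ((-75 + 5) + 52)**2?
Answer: 324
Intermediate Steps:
((-75 + 5) + 52)**2 = (-70 + 52)**2 = (-18)**2 = 324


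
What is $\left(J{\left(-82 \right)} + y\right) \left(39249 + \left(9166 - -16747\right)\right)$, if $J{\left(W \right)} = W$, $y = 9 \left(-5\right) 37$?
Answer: $-113838014$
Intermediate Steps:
$y = -1665$ ($y = \left(-45\right) 37 = -1665$)
$\left(J{\left(-82 \right)} + y\right) \left(39249 + \left(9166 - -16747\right)\right) = \left(-82 - 1665\right) \left(39249 + \left(9166 - -16747\right)\right) = - 1747 \left(39249 + \left(9166 + 16747\right)\right) = - 1747 \left(39249 + 25913\right) = \left(-1747\right) 65162 = -113838014$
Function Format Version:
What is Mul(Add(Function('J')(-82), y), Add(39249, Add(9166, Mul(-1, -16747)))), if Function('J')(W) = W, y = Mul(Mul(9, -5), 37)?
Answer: -113838014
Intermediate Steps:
y = -1665 (y = Mul(-45, 37) = -1665)
Mul(Add(Function('J')(-82), y), Add(39249, Add(9166, Mul(-1, -16747)))) = Mul(Add(-82, -1665), Add(39249, Add(9166, Mul(-1, -16747)))) = Mul(-1747, Add(39249, Add(9166, 16747))) = Mul(-1747, Add(39249, 25913)) = Mul(-1747, 65162) = -113838014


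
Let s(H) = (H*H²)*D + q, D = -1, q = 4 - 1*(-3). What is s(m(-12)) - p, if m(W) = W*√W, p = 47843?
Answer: -47836 - 41472*I*√3 ≈ -47836.0 - 71832.0*I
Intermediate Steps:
q = 7 (q = 4 + 3 = 7)
m(W) = W^(3/2)
s(H) = 7 - H³ (s(H) = (H*H²)*(-1) + 7 = H³*(-1) + 7 = -H³ + 7 = 7 - H³)
s(m(-12)) - p = (7 - ((-12)^(3/2))³) - 1*47843 = (7 - (-24*I*√3)³) - 47843 = (7 - 41472*I*√3) - 47843 = -47836 - 41472*I*√3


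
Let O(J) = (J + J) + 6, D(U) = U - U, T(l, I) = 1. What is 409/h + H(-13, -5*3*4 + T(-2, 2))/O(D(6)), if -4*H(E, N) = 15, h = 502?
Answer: 381/2008 ≈ 0.18974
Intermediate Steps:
D(U) = 0
H(E, N) = -15/4 (H(E, N) = -¼*15 = -15/4)
O(J) = 6 + 2*J (O(J) = 2*J + 6 = 6 + 2*J)
409/h + H(-13, -5*3*4 + T(-2, 2))/O(D(6)) = 409/502 - 15/(4*(6 + 2*0)) = 409*(1/502) - 15/(4*(6 + 0)) = 409/502 - 15/4/6 = 409/502 - 15/4*⅙ = 409/502 - 5/8 = 381/2008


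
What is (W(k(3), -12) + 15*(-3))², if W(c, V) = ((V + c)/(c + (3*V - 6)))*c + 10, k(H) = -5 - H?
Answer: 36481/25 ≈ 1459.2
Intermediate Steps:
W(c, V) = 10 + c*(V + c)/(-6 + c + 3*V) (W(c, V) = ((V + c)/(c + (-6 + 3*V)))*c + 10 = ((V + c)/(-6 + c + 3*V))*c + 10 = c*(V + c)/(-6 + c + 3*V) + 10 = 10 + c*(V + c)/(-6 + c + 3*V))
(W(k(3), -12) + 15*(-3))² = ((-60 + (-5 - 1*3)² + 10*(-5 - 1*3) + 30*(-12) - 12*(-5 - 1*3))/(-6 + (-5 - 1*3) + 3*(-12)) + 15*(-3))² = ((-60 + (-5 - 3)² + 10*(-5 - 3) - 360 - 12*(-5 - 3))/(-6 + (-5 - 3) - 36) - 45)² = ((-60 + (-8)² + 10*(-8) - 360 - 12*(-8))/(-6 - 8 - 36) - 45)² = ((-60 + 64 - 80 - 360 + 96)/(-50) - 45)² = (-1/50*(-340) - 45)² = (34/5 - 45)² = (-191/5)² = 36481/25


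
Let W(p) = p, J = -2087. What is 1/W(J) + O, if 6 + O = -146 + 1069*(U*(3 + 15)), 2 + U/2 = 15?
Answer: 1043792179/2087 ≈ 5.0014e+5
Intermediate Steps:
U = 26 (U = -4 + 2*15 = -4 + 30 = 26)
O = 500140 (O = -6 + (-146 + 1069*(26*(3 + 15))) = -6 + (-146 + 1069*(26*18)) = -6 + (-146 + 1069*468) = -6 + (-146 + 500292) = -6 + 500146 = 500140)
1/W(J) + O = 1/(-2087) + 500140 = -1/2087 + 500140 = 1043792179/2087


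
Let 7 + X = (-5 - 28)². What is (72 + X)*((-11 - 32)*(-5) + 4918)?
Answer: 5923482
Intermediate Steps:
X = 1082 (X = -7 + (-5 - 28)² = -7 + (-33)² = -7 + 1089 = 1082)
(72 + X)*((-11 - 32)*(-5) + 4918) = (72 + 1082)*((-11 - 32)*(-5) + 4918) = 1154*(-43*(-5) + 4918) = 1154*(215 + 4918) = 1154*5133 = 5923482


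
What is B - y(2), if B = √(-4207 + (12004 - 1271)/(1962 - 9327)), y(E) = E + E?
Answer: -4 + 2*I*√57070074030/7365 ≈ -4.0 + 64.873*I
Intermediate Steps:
y(E) = 2*E
B = 2*I*√57070074030/7365 (B = √(-4207 + 10733/(-7365)) = √(-4207 + 10733*(-1/7365)) = √(-4207 - 10733/7365) = √(-30995288/7365) = 2*I*√57070074030/7365 ≈ 64.873*I)
B - y(2) = 2*I*√57070074030/7365 - 2*2 = 2*I*√57070074030/7365 - 1*4 = 2*I*√57070074030/7365 - 4 = -4 + 2*I*√57070074030/7365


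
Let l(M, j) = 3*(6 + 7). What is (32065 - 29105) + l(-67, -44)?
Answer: 2999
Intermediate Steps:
l(M, j) = 39 (l(M, j) = 3*13 = 39)
(32065 - 29105) + l(-67, -44) = (32065 - 29105) + 39 = 2960 + 39 = 2999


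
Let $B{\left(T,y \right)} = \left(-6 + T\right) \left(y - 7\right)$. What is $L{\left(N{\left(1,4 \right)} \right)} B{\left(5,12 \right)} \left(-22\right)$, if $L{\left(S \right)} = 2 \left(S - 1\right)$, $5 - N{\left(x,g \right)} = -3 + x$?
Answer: $1320$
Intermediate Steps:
$N{\left(x,g \right)} = 8 - x$ ($N{\left(x,g \right)} = 5 - \left(-3 + x\right) = 8 - x$)
$L{\left(S \right)} = -2 + 2 S$ ($L{\left(S \right)} = 2 \left(-1 + S\right) = -2 + 2 S$)
$B{\left(T,y \right)} = \left(-7 + y\right) \left(-6 + T\right)$ ($B{\left(T,y \right)} = \left(-6 + T\right) \left(-7 + y\right) = \left(-7 + y\right) \left(-6 + T\right)$)
$L{\left(N{\left(1,4 \right)} \right)} B{\left(5,12 \right)} \left(-22\right) = \left(-2 + 2 \left(8 - 1\right)\right) \left(42 - 35 - 72 + 5 \cdot 12\right) \left(-22\right) = \left(-2 + 2 \left(8 - 1\right)\right) \left(42 - 35 - 72 + 60\right) \left(-22\right) = \left(-2 + 2 \cdot 7\right) \left(-5\right) \left(-22\right) = \left(-2 + 14\right) \left(-5\right) \left(-22\right) = 12 \left(-5\right) \left(-22\right) = \left(-60\right) \left(-22\right) = 1320$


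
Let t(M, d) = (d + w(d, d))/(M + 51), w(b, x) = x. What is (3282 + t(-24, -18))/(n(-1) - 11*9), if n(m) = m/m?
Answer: -703/21 ≈ -33.476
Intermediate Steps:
n(m) = 1
t(M, d) = 2*d/(51 + M) (t(M, d) = (d + d)/(M + 51) = (2*d)/(51 + M) = 2*d/(51 + M))
(3282 + t(-24, -18))/(n(-1) - 11*9) = (3282 + 2*(-18)/(51 - 24))/(1 - 11*9) = (3282 + 2*(-18)/27)/(1 - 99) = (3282 + 2*(-18)*(1/27))/(-98) = (3282 - 4/3)*(-1/98) = (9842/3)*(-1/98) = -703/21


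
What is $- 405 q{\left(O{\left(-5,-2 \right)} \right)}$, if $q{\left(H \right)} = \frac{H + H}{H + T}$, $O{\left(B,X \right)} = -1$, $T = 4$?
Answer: $270$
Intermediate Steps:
$q{\left(H \right)} = \frac{2 H}{4 + H}$ ($q{\left(H \right)} = \frac{H + H}{H + 4} = \frac{2 H}{4 + H}$)
$- 405 q{\left(O{\left(-5,-2 \right)} \right)} = - 405 \cdot 2 \left(-1\right) \frac{1}{4 - 1} = - 405 \cdot 2 \left(-1\right) \frac{1}{3} = \left(-405\right) \left(- \frac{2}{3}\right) = 270$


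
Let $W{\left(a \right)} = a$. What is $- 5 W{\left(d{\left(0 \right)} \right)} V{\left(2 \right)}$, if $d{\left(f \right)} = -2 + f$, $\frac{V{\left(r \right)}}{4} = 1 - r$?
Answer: $-40$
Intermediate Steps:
$V{\left(r \right)} = 4 - 4 r$ ($V{\left(r \right)} = 4 \left(1 - r\right) = 4 - 4 r$)
$- 5 W{\left(d{\left(0 \right)} \right)} V{\left(2 \right)} = - 5 \left(-2 + 0\right) \left(4 - 8\right) = \left(-5\right) \left(-2\right) \left(4 - 8\right) = 10 \left(-4\right) = -40$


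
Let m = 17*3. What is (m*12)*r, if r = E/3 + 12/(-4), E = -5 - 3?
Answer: -3468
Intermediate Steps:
E = -8
m = 51
r = -17/3 (r = -8/3 + 12/(-4) = -8*1/3 + 12*(-1/4) = -8/3 - 3 = -17/3 ≈ -5.6667)
(m*12)*r = (51*12)*(-17/3) = 612*(-17/3) = -3468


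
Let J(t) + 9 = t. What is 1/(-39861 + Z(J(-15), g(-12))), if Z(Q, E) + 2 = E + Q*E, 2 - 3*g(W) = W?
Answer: -3/119911 ≈ -2.5019e-5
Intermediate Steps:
g(W) = ⅔ - W/3
J(t) = -9 + t
Z(Q, E) = -2 + E + E*Q (Z(Q, E) = -2 + (E + Q*E) = -2 + (E + E*Q) = -2 + E + E*Q)
1/(-39861 + Z(J(-15), g(-12))) = 1/(-39861 + (-2 + (⅔ - ⅓*(-12)) + (⅔ - ⅓*(-12))*(-9 - 15))) = 1/(-39861 + (-2 + (⅔ + 4) + (⅔ + 4)*(-24))) = 1/(-39861 + (-2 + 14/3 + (14/3)*(-24))) = 1/(-39861 + (-2 + 14/3 - 112)) = 1/(-39861 - 328/3) = 1/(-119911/3) = -3/119911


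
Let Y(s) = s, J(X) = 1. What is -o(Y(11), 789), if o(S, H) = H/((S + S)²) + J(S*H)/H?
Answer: -623005/381876 ≈ -1.6314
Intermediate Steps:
o(S, H) = 1/H + H/(4*S²) (o(S, H) = H/((S + S)²) + 1/H = H/((2*S)²) + 1/H = H/((4*S²)) + 1/H = H*(1/(4*S²)) + 1/H = H/(4*S²) + 1/H = 1/H + H/(4*S²))
-o(Y(11), 789) = -(1/789 + (¼)*789/11²) = -(1/789 + (¼)*789*(1/121)) = -(1/789 + 789/484) = -1*623005/381876 = -623005/381876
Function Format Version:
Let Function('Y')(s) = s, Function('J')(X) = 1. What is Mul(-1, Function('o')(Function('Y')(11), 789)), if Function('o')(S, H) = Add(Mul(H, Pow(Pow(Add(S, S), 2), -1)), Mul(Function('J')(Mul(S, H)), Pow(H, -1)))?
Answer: Rational(-623005, 381876) ≈ -1.6314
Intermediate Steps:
Function('o')(S, H) = Add(Pow(H, -1), Mul(Rational(1, 4), H, Pow(S, -2))) (Function('o')(S, H) = Add(Mul(H, Pow(Pow(Add(S, S), 2), -1)), Mul(1, Pow(H, -1))) = Add(Mul(H, Pow(Pow(Mul(2, S), 2), -1)), Pow(H, -1)) = Add(Mul(H, Pow(Mul(4, Pow(S, 2)), -1)), Pow(H, -1)) = Add(Mul(H, Mul(Rational(1, 4), Pow(S, -2))), Pow(H, -1)) = Add(Mul(Rational(1, 4), H, Pow(S, -2)), Pow(H, -1)) = Add(Pow(H, -1), Mul(Rational(1, 4), H, Pow(S, -2))))
Mul(-1, Function('o')(Function('Y')(11), 789)) = Mul(-1, Add(Pow(789, -1), Mul(Rational(1, 4), 789, Pow(11, -2)))) = Mul(-1, Add(Rational(1, 789), Mul(Rational(1, 4), 789, Rational(1, 121)))) = Mul(-1, Add(Rational(1, 789), Rational(789, 484))) = Mul(-1, Rational(623005, 381876)) = Rational(-623005, 381876)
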